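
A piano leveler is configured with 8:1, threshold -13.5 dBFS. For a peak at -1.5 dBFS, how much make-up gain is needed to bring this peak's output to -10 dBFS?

Overshoot 12 dB → 12/8 = 1.5 dB after compression, so the compressed level is -13.5 + 1.5 = -12 dBFS.
Make-up = target − compressed = -10 − (-12) = 2 dB.

2 dB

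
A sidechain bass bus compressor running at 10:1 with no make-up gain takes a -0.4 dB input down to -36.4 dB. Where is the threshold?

Let T be the threshold. Output overshoot = (input overshoot)/R, so -36.4 − T = (-0.4 − T)/10.
10·(-36.4 − T) = -0.4 − T → 9·T = -364 − (-0.4) = -363.6.
T = -363.6/9 = -40.4 dB.

-40.4 dB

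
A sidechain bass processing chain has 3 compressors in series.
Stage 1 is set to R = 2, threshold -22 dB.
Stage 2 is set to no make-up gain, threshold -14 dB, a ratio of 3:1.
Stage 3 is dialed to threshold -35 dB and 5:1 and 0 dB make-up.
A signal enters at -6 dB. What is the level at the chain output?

Stage 1: 16 dB above -22 dB, reduced 2:1 to 8 dB above → -14 dB.
Stage 2: below threshold (-14 ≤ -14); passes unchanged; output -14 dB.
Stage 3: overshoot 21 dB → 21/5 = 4.2 dB → -30.8 dB.

-30.8 dB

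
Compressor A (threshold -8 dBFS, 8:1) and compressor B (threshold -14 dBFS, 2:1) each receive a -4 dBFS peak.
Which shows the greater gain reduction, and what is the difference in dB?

A: GR = 4 − 4/8 = 3.5 dB.
B: GR = 10 − 10/2 = 5 dB.
B applies 1.5 dB more gain reduction.

B, by 1.5 dB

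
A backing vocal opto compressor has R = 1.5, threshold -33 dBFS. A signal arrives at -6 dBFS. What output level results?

-15 dBFS

The input is 27 dB above the -33 dBFS threshold.
The 27 dB excess becomes 18 dB after 1.5:1 reduction.
Output = -33 + 18 = -15 dBFS.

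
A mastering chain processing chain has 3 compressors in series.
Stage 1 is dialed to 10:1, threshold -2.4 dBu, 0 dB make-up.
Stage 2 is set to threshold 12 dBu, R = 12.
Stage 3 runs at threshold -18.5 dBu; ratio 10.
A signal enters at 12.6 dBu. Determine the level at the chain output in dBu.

Stage 1: 15 dB above -2.4 dBu, reduced 10:1 to 1.5 dB above → -0.9 dBu.
Stage 2: -0.9 dBu ≤ 12 dBu, so stage 2 doesn't engage; output -0.9 dBu.
Stage 3: overshoot 17.6 dB → 17.6/10 = 1.76 dB → -16.74 dBu.

-16.74 dBu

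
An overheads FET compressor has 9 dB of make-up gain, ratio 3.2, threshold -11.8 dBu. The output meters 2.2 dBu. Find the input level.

Remove make-up: 2.2 − 9 = -6.8 dBu.
That's 5 dB above the -11.8 dBu threshold.
Before 3.2:1 compression the overshoot was 5 × 3.2 = 16 dB, so input = -11.8 + 16 = 4.2 dBu.

4.2 dBu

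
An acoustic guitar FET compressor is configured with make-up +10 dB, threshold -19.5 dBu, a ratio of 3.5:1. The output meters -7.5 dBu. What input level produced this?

Before make-up, the level was -7.5 − 10 = -17.5 dBu.
The compressed level sits -17.5 − (-19.5) = 2 dB over threshold.
Before 3.5:1 compression the overshoot was 2 × 3.5 = 7 dB, so input = -19.5 + 7 = -12.5 dBu.

-12.5 dBu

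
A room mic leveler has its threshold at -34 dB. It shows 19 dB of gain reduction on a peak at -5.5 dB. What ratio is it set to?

Input overshoot = -5.5 − (-34) = 28.5 dB.
Output overshoot = 28.5 − 19 = 9.5 dB.
Ratio = input overshoot / output overshoot = 28.5 / 9.5 = 3.

3:1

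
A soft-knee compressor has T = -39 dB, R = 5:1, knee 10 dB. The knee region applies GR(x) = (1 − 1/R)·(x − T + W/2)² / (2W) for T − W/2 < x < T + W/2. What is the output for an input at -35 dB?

-38.24 dB

x − T + W/2 = -35 − (-39) + 5 = 9.
GR = (1 − 1/5) × 9² / 20 = 0.8 × 81 / 20 = 3.24 dB.
Output = -35 − 3.24 = -38.24 dB.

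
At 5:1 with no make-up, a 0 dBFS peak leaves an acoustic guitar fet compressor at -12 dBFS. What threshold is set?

-15 dBFS

Gain reduction = 0 − (-12) = 12 dB; output overshoot = GR / (R − 1) = 12 / 4 = 3 dB.
Threshold = output − output overshoot = -12 − 3 = -15 dBFS.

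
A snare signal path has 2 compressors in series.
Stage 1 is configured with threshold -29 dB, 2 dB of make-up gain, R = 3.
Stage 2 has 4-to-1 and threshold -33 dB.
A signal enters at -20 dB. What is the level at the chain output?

Stage 1: 9 dB above -29 dB, reduced 3:1 to 3 dB above → -26 dB; +2 dB make-up → -24 dB.
Stage 2: overshoot 9 dB → 9/4 = 2.25 dB → -30.75 dB.

-30.75 dB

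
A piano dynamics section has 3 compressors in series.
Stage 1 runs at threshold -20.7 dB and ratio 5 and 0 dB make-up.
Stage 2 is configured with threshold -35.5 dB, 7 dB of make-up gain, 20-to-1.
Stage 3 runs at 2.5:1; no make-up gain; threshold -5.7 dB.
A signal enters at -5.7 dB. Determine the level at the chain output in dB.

Stage 1: overshoot 15 dB → 15/5 = 3 dB → -17.7 dB.
Stage 2: overshoot 17.8 dB → 17.8/20 = 0.89 dB → -34.61 dB; +7 dB make-up → -27.61 dB.
Stage 3: -27.61 dB ≤ -5.7 dB, so stage 3 doesn't engage; output -27.61 dB.

-27.61 dB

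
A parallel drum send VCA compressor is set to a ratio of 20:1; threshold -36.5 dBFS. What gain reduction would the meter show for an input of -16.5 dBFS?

Overshoot = -16.5 − (-36.5) = 20 dB.
A 20:1 ratio leaves 1 dB of that excess.
Gain reduction = 20 − 1 = 19 dB.

19 dB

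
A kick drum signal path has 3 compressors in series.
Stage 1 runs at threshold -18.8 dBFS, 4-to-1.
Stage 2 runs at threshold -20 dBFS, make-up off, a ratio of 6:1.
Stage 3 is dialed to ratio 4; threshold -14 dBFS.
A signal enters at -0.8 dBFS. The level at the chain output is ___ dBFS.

Stage 1: overshoot 18 dB → 18/4 = 4.5 dB → -14.3 dBFS.
Stage 2: -14.3 dBFS is 5.7 dB over -20 dBFS; at 6:1 that becomes 0.95 dB over, giving -19.05 dBFS.
Stage 3: below threshold (-19.05 ≤ -14); passes unchanged; output -19.05 dBFS.

-19.05 dBFS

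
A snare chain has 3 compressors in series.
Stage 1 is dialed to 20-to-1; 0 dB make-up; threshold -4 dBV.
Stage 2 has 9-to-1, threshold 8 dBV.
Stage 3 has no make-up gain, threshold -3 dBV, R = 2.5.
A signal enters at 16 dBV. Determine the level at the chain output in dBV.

-3 dBV

Stage 1: overshoot 20 dB → 20/20 = 1 dB → -3 dBV.
Stage 2: -3 dBV ≤ 8 dBV, so stage 2 doesn't engage; output -3 dBV.
Stage 3: -3 dBV ≤ -3 dBV, so stage 3 doesn't engage; output -3 dBV.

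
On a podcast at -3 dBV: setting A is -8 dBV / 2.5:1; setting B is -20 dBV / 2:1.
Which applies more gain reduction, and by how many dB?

B, by 5.5 dB

A: 5 dB over, compressed to 2 dB over, so 3 dB of GR.
B: 17 dB over, compressed to 8.5 dB over, so 8.5 dB of GR.
B applies 5.5 dB more gain reduction.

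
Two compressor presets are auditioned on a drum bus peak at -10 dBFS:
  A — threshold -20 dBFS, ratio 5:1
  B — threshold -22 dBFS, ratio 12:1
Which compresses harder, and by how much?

A: overshoot 10 dB → output overshoot 2 dB → GR 8 dB.
B: overshoot 12 dB → output overshoot 1 dB → GR 11 dB.
Difference: 3 dB in favour of B.

B, by 3 dB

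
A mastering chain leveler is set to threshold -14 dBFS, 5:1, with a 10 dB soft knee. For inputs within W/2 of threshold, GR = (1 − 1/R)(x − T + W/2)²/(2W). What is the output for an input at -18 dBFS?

x − T + W/2 = -18 − (-14) + 5 = 1.
GR = (1 − 1/5) × 1² / 20 = 0.8 × 1 / 20 = 0.04 dB.
Output = -18 − 0.04 = -18.04 dBFS.

-18.04 dBFS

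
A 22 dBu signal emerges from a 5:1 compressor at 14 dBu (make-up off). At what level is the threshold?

12 dBu

Gain reduction = 22 − 14 = 8 dB; output overshoot = GR / (R − 1) = 8 / 4 = 2 dB.
Threshold = output − output overshoot = 14 − 2 = 12 dBu.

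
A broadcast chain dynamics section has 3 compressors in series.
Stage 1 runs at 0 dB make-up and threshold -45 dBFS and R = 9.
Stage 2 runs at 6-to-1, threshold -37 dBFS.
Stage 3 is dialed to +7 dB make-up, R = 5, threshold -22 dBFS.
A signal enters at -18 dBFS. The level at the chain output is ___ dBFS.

Stage 1: overshoot 27 dB → 27/9 = 3 dB → -42 dBFS.
Stage 2: -42 dBFS is at or below the -37 dBFS threshold — no compression; output -42 dBFS.
Stage 3: below threshold (-42 ≤ -22); passes unchanged; make-up brings it to -35 dBFS.

-35 dBFS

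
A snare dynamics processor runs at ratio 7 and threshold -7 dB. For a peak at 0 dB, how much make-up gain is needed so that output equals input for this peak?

6 dB

Without make-up, output = threshold + overshoot/7 = -7 + 1 = -6 dB.
Gap to target: 6 dB.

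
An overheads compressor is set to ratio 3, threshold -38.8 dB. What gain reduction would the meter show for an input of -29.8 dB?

Overshoot = -29.8 − (-38.8) = 9 dB.
After 3:1 compression the overshoot becomes 9/3 = 3 dB.
GR = overshoot in − overshoot out = 9 − 3 = 6 dB.

6 dB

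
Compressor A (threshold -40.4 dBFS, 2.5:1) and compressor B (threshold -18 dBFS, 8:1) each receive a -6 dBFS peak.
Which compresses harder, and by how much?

A, by 10.14 dB

A: GR = 34.4 − 34.4/2.5 = 20.64 dB.
B: GR = 12 − 12/8 = 10.5 dB.
A reduces 10.14 dB more.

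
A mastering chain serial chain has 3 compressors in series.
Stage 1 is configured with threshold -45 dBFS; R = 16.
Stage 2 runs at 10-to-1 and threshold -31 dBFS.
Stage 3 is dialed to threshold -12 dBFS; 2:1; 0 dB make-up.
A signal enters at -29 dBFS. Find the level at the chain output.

Stage 1: 16 dB above -45 dBFS, reduced 16:1 to 1 dB above → -44 dBFS.
Stage 2: below threshold (-44 ≤ -31); passes unchanged; output -44 dBFS.
Stage 3: -44 dBFS is at or below the -12 dBFS threshold — no compression; output -44 dBFS.

-44 dBFS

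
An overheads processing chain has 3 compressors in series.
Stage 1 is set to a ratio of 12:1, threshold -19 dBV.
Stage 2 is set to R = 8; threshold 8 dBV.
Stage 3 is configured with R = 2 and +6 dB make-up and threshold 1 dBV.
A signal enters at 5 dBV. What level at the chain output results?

Stage 1: overshoot 24 dB → 24/12 = 2 dB → -17 dBV.
Stage 2: -17 dBV is at or below the 8 dBV threshold — no compression; output -17 dBV.
Stage 3: -17 dBV is at or below the 1 dBV threshold — no compression; make-up brings it to -11 dBV.

-11 dBV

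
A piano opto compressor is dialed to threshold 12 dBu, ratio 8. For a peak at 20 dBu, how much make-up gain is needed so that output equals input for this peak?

Overshoot 8 dB → 8/8 = 1 dB after compression, so the compressed level is 12 + 1 = 13 dBu.
Make-up = target − compressed = 20 − 13 = 7 dB.

7 dB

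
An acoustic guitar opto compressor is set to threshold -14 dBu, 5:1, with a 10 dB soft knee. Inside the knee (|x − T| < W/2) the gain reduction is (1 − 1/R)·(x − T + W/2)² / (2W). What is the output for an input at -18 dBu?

x − T + W/2 = -18 − (-14) + 5 = 1.
GR = (1 − 1/5) × 1² / 20 = 0.8 × 1 / 20 = 0.04 dB.
Output = -18 − 0.04 = -18.04 dBu.

-18.04 dBu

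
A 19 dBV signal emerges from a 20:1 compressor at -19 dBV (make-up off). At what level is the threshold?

-21 dBV

Gain reduction = 19 − (-19) = 38 dB; output overshoot = GR / (R − 1) = 38 / 19 = 2 dB.
Threshold = output − output overshoot = -19 − 2 = -21 dBV.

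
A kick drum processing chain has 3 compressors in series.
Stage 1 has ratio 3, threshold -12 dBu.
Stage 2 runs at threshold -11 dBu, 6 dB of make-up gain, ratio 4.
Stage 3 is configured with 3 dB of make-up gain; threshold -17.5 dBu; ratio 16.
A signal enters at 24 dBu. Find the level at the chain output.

-13.546875 dBu

Stage 1: 36 dB above -12 dBu, reduced 3:1 to 12 dB above → 0 dBu.
Stage 2: 0 dBu is 11 dB over -11 dBu; at 4:1 that becomes 2.75 dB over, giving -8.25 dBu; +6 dB make-up → -2.25 dBu.
Stage 3: -2.25 dBu is 15.25 dB over -17.5 dBu; at 16:1 that becomes 0.953125 dB over, giving -16.546875 dBu; +3 dB make-up → -13.546875 dBu.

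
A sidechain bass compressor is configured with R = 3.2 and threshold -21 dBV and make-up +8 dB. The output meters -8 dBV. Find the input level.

-5 dBV

Remove make-up: -8 − 8 = -16 dBV.
Post-compression overshoot = -16 − (-21) = 5 dB.
Before 3.2:1 compression the overshoot was 5 × 3.2 = 16 dB, so input = -21 + 16 = -5 dBV.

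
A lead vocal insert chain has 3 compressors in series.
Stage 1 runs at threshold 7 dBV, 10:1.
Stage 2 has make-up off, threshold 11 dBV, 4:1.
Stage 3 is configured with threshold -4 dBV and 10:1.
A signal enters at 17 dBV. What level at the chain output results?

Stage 1: 10 dB above 7 dBV, reduced 10:1 to 1 dB above → 8 dBV.
Stage 2: below threshold (8 ≤ 11); passes unchanged; output 8 dBV.
Stage 3: 12 dB above -4 dBV, reduced 10:1 to 1.2 dB above → -2.8 dBV.

-2.8 dBV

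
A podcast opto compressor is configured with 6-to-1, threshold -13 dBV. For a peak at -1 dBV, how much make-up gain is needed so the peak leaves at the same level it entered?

10 dB

Without make-up, output = threshold + overshoot/6 = -13 + 2 = -11 dBV.
Gap to target: 10 dB.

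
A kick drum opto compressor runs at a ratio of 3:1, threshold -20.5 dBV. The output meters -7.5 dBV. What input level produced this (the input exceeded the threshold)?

The compressed level sits -7.5 − (-20.5) = 13 dB over threshold.
Before 3:1 compression the overshoot was 13 × 3 = 39 dB, so input = -20.5 + 39 = 18.5 dBV.

18.5 dBV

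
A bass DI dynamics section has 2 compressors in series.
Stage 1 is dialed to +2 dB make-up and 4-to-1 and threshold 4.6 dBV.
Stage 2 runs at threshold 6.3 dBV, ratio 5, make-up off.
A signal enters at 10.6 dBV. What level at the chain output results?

Stage 1: 6 dB above 4.6 dBV, reduced 4:1 to 1.5 dB above → 6.1 dBV; +2 dB make-up → 8.1 dBV.
Stage 2: 1.8 dB above 6.3 dBV, reduced 5:1 to 0.36 dB above → 6.66 dBV.

6.66 dBV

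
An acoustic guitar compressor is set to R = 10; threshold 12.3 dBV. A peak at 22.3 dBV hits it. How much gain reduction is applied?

9 dB

22.3 dBV exceeds the threshold by 10 dB.
After 10:1 compression the overshoot becomes 10/10 = 1 dB.
GR = overshoot in − overshoot out = 10 − 1 = 9 dB.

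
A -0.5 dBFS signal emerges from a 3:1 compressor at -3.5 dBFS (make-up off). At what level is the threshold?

Let T be the threshold. Output overshoot = (input overshoot)/R, so -3.5 − T = (-0.5 − T)/3.
3·(-3.5 − T) = -0.5 − T → 2·T = -10.5 − (-0.5) = -10.
T = -10/2 = -5 dBFS.

-5 dBFS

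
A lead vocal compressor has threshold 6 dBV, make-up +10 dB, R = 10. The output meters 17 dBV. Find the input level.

Before make-up, the level was 17 − 10 = 7 dBV.
Post-compression overshoot = 7 − 6 = 1 dB.
Undo the ratio: input overshoot = 1 × 10 = 10 dB, giving input = 16 dBV.

16 dBV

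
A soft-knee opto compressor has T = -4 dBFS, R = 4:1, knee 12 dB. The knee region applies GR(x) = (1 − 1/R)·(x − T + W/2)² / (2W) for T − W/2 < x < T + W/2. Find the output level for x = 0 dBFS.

-3.125 dBFS

x − T + W/2 = 0 − (-4) + 6 = 10.
GR = (1 − 1/4) × 10² / 24 = 0.75 × 100 / 24 = 3.125 dB.
Output = 0 − 3.125 = -3.125 dBFS.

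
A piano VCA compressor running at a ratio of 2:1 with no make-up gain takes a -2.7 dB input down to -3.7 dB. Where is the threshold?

Let T be the threshold. Output overshoot = (input overshoot)/R, so -3.7 − T = (-2.7 − T)/2.
2·(-3.7 − T) = -2.7 − T → 1·T = -7.4 − (-2.7) = -4.7.
T = -4.7/1 = -4.7 dB.

-4.7 dB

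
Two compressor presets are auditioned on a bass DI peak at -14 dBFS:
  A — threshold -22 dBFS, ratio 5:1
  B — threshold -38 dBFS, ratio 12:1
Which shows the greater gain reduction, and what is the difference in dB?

A: 8 dB over, compressed to 1.6 dB over, so 6.4 dB of GR.
B: 24 dB over, compressed to 2 dB over, so 22 dB of GR.
Difference: 15.6 dB in favour of B.

B, by 15.6 dB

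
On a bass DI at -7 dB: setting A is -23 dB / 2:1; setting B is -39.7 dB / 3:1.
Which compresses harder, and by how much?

B, by 13.8 dB

A: 16 dB over, compressed to 8 dB over, so 8 dB of GR.
B: 32.7 dB over, compressed to 10.9 dB over, so 21.8 dB of GR.
Difference: 13.8 dB in favour of B.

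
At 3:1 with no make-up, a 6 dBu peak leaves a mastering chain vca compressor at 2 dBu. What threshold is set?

Input is 6 dB above T (since output overshoot × R = input overshoot: (2 − T)·3 = 6 − T gives T = 0 dBu).
Check: 0 + (6 − 0)/3 = 0 + 2 = 2 dBu. ✓

0 dBu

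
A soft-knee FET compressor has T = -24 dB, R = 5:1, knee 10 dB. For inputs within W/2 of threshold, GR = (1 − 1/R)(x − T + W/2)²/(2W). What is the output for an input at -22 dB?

x − T + W/2 = -22 − (-24) + 5 = 7.
GR = (1 − 1/5) × 7² / 20 = 0.8 × 49 / 20 = 1.96 dB.
Output = -22 − 1.96 = -23.96 dB.

-23.96 dB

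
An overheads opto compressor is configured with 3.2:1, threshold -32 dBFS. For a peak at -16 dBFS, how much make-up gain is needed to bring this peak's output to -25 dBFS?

2 dB

The peak compresses to -32 + 16/3.2 = -27 dBFS.
To reach -25 dBFS requires -25 − (-27) = 2 dB of make-up.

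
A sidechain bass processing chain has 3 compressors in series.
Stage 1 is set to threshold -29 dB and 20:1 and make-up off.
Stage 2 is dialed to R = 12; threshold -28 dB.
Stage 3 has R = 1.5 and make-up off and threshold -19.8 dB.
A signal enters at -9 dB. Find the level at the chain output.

-28 dB

Stage 1: 20 dB above -29 dB, reduced 20:1 to 1 dB above → -28 dB.
Stage 2: below threshold (-28 ≤ -28); passes unchanged; output -28 dB.
Stage 3: -28 dB is at or below the -19.8 dB threshold — no compression; output -28 dB.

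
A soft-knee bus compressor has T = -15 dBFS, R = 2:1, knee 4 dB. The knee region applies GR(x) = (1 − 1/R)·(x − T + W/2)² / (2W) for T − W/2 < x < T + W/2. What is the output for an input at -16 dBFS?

x − T + W/2 = -16 − (-15) + 2 = 1.
GR = (1 − 1/2) × 1² / 8 = 0.5 × 1 / 8 = 0.0625 dB.
Output = -16 − 0.0625 = -16.0625 dBFS.

-16.0625 dBFS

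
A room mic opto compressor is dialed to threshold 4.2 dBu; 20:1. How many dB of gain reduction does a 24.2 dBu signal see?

19 dB

The signal is 20 dB above threshold.
At 20:1, output sits 20/20 = 1 dB above threshold.
So the signal is attenuated by 20 − 1 = 19 dB.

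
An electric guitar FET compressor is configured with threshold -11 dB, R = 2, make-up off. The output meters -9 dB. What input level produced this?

That's 2 dB above the -11 dB threshold.
Before 2:1 compression the overshoot was 2 × 2 = 4 dB, so input = -11 + 4 = -7 dB.

-7 dB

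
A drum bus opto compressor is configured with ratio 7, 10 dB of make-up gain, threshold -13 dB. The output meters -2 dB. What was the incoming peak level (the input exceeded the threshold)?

-6 dB

Remove make-up: -2 − 10 = -12 dB.
That's 1 dB above the -13 dB threshold.
Input overshoot = R × output overshoot = 7 dB → input = -13 + 7 = -6 dB.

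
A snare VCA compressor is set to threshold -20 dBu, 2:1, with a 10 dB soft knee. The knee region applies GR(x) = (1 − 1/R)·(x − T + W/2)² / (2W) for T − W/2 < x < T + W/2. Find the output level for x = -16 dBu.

x − T + W/2 = -16 − (-20) + 5 = 9.
GR = (1 − 1/2) × 9² / 20 = 0.5 × 81 / 20 = 2.025 dB.
Output = -16 − 2.025 = -18.025 dBu.

-18.025 dBu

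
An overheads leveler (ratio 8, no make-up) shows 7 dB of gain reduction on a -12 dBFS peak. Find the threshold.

Input is 8 dB above T (since output overshoot × R = input overshoot: (-19 − T)·8 = -12 − T gives T = -20 dBFS).
Check: -20 + (-12 − (-20))/8 = -20 + 1 = -19 dBFS. ✓

-20 dBFS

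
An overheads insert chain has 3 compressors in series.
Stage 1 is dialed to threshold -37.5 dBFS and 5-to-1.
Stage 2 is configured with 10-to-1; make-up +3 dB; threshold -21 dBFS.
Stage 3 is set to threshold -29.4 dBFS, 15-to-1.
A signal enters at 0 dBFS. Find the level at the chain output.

-29.24 dBFS

Stage 1: 37.5 dB above -37.5 dBFS, reduced 5:1 to 7.5 dB above → -30 dBFS.
Stage 2: -30 dBFS ≤ -21 dBFS, so stage 2 doesn't engage; make-up brings it to -27 dBFS.
Stage 3: -27 dBFS is 2.4 dB over -29.4 dBFS; at 15:1 that becomes 0.16 dB over, giving -29.24 dBFS.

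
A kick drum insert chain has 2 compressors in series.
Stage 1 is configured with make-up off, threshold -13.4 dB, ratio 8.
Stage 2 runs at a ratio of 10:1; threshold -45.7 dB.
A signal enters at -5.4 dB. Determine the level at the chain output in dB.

-42.37 dB

Stage 1: 8 dB above -13.4 dB, reduced 8:1 to 1 dB above → -12.4 dB.
Stage 2: overshoot 33.3 dB → 33.3/10 = 3.33 dB → -42.37 dB.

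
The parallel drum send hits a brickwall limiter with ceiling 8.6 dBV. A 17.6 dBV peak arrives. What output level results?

8.6 dBV

The limiter clamps the peak to its 8.6 dBV ceiling.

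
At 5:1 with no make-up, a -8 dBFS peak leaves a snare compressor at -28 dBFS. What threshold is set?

Gain reduction = -8 − (-28) = 20 dB; output overshoot = GR / (R − 1) = 20 / 4 = 5 dB.
Threshold = output − output overshoot = -28 − 5 = -33 dBFS.

-33 dBFS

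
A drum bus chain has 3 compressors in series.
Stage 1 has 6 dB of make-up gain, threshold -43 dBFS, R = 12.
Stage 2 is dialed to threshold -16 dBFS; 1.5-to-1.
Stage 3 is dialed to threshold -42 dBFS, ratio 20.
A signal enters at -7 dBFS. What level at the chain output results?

-41.6 dBFS

Stage 1: -7 dBFS is 36 dB over -43 dBFS; at 12:1 that becomes 3 dB over, giving -40 dBFS; +6 dB make-up → -34 dBFS.
Stage 2: below threshold (-34 ≤ -16); passes unchanged; output -34 dBFS.
Stage 3: -34 dBFS is 8 dB over -42 dBFS; at 20:1 that becomes 0.4 dB over, giving -41.6 dBFS.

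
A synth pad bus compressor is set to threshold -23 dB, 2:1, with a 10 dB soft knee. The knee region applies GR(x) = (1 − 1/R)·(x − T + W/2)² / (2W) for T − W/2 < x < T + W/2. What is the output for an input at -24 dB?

x − T + W/2 = -24 − (-23) + 5 = 4.
GR = (1 − 1/2) × 4² / 20 = 0.5 × 16 / 20 = 0.4 dB.
Output = -24 − 0.4 = -24.4 dB.

-24.4 dB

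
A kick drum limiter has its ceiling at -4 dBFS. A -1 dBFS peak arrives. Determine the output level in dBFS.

-4 dBFS

At ∞:1, everything above -4 dBFS is held at the ceiling.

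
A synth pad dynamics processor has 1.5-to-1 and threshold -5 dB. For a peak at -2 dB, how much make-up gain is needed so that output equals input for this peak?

The peak compresses to -5 + 3/1.5 = -3 dB.
To reach -2 dB requires -2 − (-3) = 1 dB of make-up.

1 dB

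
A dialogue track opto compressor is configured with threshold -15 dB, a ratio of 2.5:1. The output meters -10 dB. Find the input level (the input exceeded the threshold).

Post-compression overshoot = -10 − (-15) = 5 dB.
Input overshoot = R × output overshoot = 12.5 dB → input = -15 + 12.5 = -2.5 dB.

-2.5 dB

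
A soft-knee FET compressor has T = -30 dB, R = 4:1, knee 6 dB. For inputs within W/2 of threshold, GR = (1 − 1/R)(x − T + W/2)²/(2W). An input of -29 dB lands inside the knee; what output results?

x − T + W/2 = -29 − (-30) + 3 = 4.
GR = (1 − 1/4) × 4² / 12 = 0.75 × 16 / 12 = 1 dB.
Output = -29 − 1 = -30 dB.

-30 dB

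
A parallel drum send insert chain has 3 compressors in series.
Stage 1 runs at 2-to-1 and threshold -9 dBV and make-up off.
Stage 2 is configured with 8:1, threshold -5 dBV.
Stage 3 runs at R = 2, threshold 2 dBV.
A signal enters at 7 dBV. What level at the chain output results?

-4.5 dBV

Stage 1: overshoot 16 dB → 16/2 = 8 dB → -1 dBV.
Stage 2: 4 dB above -5 dBV, reduced 8:1 to 0.5 dB above → -4.5 dBV.
Stage 3: -4.5 dBV ≤ 2 dBV, so stage 3 doesn't engage; output -4.5 dBV.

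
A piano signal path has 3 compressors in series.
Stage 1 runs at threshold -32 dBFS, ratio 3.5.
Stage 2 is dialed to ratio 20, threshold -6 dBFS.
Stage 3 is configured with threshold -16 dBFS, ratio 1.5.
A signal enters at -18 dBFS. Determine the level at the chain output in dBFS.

-28 dBFS

Stage 1: overshoot 14 dB → 14/3.5 = 4 dB → -28 dBFS.
Stage 2: below threshold (-28 ≤ -6); passes unchanged; output -28 dBFS.
Stage 3: -28 dBFS ≤ -16 dBFS, so stage 3 doesn't engage; output -28 dBFS.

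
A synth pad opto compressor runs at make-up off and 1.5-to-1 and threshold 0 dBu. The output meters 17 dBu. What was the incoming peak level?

Post-compression overshoot = 17 − 0 = 17 dB.
Before 1.5:1 compression the overshoot was 17 × 1.5 = 25.5 dB, so input = 0 + 25.5 = 25.5 dBu.

25.5 dBu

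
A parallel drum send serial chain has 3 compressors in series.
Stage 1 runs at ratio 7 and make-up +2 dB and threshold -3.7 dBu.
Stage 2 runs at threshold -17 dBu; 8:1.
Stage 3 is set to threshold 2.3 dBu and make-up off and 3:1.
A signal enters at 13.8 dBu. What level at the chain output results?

Stage 1: overshoot 17.5 dB → 17.5/7 = 2.5 dB → -1.2 dBu; +2 dB make-up → 0.8 dBu.
Stage 2: overshoot 17.8 dB → 17.8/8 = 2.225 dB → -14.775 dBu.
Stage 3: -14.775 dBu ≤ 2.3 dBu, so stage 3 doesn't engage; output -14.775 dBu.

-14.775 dBu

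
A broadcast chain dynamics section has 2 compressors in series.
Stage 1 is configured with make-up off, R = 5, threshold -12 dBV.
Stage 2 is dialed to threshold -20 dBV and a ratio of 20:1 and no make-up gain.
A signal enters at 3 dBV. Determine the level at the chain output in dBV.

-19.45 dBV

Stage 1: overshoot 15 dB → 15/5 = 3 dB → -9 dBV.
Stage 2: overshoot 11 dB → 11/20 = 0.55 dB → -19.45 dBV.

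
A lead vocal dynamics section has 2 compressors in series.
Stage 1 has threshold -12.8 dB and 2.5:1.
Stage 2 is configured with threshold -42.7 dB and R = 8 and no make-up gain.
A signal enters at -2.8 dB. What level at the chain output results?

-38.4625 dB

Stage 1: -2.8 dB is 10 dB over -12.8 dB; at 2.5:1 that becomes 4 dB over, giving -8.8 dB.
Stage 2: -8.8 dB is 33.9 dB over -42.7 dB; at 8:1 that becomes 4.2375 dB over, giving -38.4625 dB.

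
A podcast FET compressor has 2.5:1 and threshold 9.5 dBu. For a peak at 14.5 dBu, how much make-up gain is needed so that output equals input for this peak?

Overshoot 5 dB → 5/2.5 = 2 dB after compression, so the compressed level is 9.5 + 2 = 11.5 dBu.
Make-up = target − compressed = 14.5 − 11.5 = 3 dB.

3 dB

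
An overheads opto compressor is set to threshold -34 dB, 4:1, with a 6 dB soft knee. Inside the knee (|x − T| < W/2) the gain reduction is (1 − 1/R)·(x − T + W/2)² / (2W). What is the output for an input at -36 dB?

x − T + W/2 = -36 − (-34) + 3 = 1.
GR = (1 − 1/4) × 1² / 12 = 0.75 × 1 / 12 = 0.0625 dB.
Output = -36 − 0.0625 = -36.0625 dB.

-36.0625 dB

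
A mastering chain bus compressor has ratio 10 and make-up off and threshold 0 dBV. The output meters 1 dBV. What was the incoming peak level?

Post-compression overshoot = 1 − 0 = 1 dB.
Before 10:1 compression the overshoot was 1 × 10 = 10 dB, so input = 0 + 10 = 10 dBV.

10 dBV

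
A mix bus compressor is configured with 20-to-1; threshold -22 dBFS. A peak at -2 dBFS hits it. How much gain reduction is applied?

Overshoot = -2 − (-22) = 20 dB.
After 20:1 compression the overshoot becomes 20/20 = 1 dB.
So the signal is attenuated by 20 − 1 = 19 dB.

19 dB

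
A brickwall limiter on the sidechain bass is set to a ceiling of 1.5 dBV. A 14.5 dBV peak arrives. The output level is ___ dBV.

A brickwall limiter is an ∞:1 compressor: any input above the ceiling is clamped to 1.5 dBV.

1.5 dBV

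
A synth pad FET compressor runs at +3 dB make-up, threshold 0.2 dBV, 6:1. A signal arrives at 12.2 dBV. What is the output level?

The input is 12 dB above the 0.2 dBV threshold.
6:1 compression reduces that to 12/6 = 2 dB over.
Output = 0.2 + 2 = 2.2 dBV; make-up adds 3 dB, giving 5.2 dBV.

5.2 dBV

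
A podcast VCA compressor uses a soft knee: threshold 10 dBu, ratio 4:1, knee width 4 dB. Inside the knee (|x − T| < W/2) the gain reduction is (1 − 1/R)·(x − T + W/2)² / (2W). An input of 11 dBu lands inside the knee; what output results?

x − T + W/2 = 11 − 10 + 2 = 3.
GR = (1 − 1/4) × 3² / 8 = 0.75 × 9 / 8 = 0.84375 dB.
Output = 11 − 0.84375 = 10.15625 dBu.

10.15625 dBu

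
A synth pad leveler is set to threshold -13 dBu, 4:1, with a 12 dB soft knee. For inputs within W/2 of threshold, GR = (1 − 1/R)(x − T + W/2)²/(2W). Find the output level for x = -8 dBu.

-11.78125 dBu

x − T + W/2 = -8 − (-13) + 6 = 11.
GR = (1 − 1/4) × 11² / 24 = 0.75 × 121 / 24 = 3.78125 dB.
Output = -8 − 3.78125 = -11.78125 dBu.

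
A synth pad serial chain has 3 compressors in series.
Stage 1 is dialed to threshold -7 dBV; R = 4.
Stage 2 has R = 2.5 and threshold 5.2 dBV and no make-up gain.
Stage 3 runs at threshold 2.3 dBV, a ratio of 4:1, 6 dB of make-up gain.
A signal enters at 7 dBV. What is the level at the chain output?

2.5 dBV

Stage 1: 14 dB above -7 dBV, reduced 4:1 to 3.5 dB above → -3.5 dBV.
Stage 2: -3.5 dBV ≤ 5.2 dBV, so stage 2 doesn't engage; output -3.5 dBV.
Stage 3: below threshold (-3.5 ≤ 2.3); passes unchanged; make-up brings it to 2.5 dBV.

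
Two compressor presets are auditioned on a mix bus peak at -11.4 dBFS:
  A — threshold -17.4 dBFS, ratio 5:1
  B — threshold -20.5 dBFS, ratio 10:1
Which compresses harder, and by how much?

A: GR = 6 − 6/5 = 4.8 dB.
B: GR = 9.1 − 9.1/10 = 8.19 dB.
Difference: 3.39 dB in favour of B.

B, by 3.39 dB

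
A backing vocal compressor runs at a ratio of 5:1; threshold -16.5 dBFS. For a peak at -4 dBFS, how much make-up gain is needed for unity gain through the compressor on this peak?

10 dB

The peak compresses to -16.5 + 12.5/5 = -14 dBFS.
To reach -4 dBFS requires -4 − (-14) = 10 dB of make-up.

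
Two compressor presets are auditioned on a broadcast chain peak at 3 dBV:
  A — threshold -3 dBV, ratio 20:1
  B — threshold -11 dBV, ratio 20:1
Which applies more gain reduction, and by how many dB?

A: overshoot 6 dB → output overshoot 0.3 dB → GR 5.7 dB.
B: overshoot 14 dB → output overshoot 0.7 dB → GR 13.3 dB.
Difference: 7.6 dB in favour of B.

B, by 7.6 dB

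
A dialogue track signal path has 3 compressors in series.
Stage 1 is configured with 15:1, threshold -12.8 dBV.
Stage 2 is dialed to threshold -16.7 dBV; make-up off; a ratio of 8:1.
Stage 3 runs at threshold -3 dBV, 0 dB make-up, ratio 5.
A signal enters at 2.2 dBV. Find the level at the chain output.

-16.0875 dBV

Stage 1: 2.2 dBV is 15 dB over -12.8 dBV; at 15:1 that becomes 1 dB over, giving -11.8 dBV.
Stage 2: overshoot 4.9 dB → 4.9/8 = 0.6125 dB → -16.0875 dBV.
Stage 3: -16.0875 dBV ≤ -3 dBV, so stage 3 doesn't engage; output -16.0875 dBV.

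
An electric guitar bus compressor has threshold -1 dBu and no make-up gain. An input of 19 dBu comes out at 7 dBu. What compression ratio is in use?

Input overshoot = 19 − (-1) = 20 dB; output overshoot = 7 − (-1) = 8 dB.
Ratio = 20 / 8 = 2.5.

2.5:1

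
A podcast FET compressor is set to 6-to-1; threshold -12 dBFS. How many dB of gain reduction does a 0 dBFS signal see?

0 dBFS exceeds the threshold by 12 dB.
After 6:1 compression the overshoot becomes 12/6 = 2 dB.
So the signal is attenuated by 12 − 2 = 10 dB.

10 dB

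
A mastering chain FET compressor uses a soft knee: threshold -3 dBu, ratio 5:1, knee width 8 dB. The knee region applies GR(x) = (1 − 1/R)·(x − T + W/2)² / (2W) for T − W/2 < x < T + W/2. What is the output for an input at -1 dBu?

-2.8 dBu

x − T + W/2 = -1 − (-3) + 4 = 6.
GR = (1 − 1/5) × 6² / 16 = 0.8 × 36 / 16 = 1.8 dB.
Output = -1 − 1.8 = -2.8 dBu.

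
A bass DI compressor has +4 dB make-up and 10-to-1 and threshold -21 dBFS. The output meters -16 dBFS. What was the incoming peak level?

-11 dBFS

Remove make-up: -16 − 4 = -20 dBFS.
The compressed level sits -20 − (-21) = 1 dB over threshold.
Input overshoot = R × output overshoot = 10 dB → input = -21 + 10 = -11 dBFS.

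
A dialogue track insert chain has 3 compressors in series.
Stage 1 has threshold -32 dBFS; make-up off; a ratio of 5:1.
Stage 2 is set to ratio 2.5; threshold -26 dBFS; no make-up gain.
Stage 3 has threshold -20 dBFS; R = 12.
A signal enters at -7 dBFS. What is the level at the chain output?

-27 dBFS

Stage 1: overshoot 25 dB → 25/5 = 5 dB → -27 dBFS.
Stage 2: -27 dBFS ≤ -26 dBFS, so stage 2 doesn't engage; output -27 dBFS.
Stage 3: below threshold (-27 ≤ -20); passes unchanged; output -27 dBFS.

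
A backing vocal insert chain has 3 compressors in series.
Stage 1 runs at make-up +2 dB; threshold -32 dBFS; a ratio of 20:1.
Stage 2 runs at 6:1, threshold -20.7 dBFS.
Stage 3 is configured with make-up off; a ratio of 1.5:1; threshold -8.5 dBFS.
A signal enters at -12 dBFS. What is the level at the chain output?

Stage 1: 20 dB above -32 dBFS, reduced 20:1 to 1 dB above → -31 dBFS; +2 dB make-up → -29 dBFS.
Stage 2: below threshold (-29 ≤ -20.7); passes unchanged; output -29 dBFS.
Stage 3: below threshold (-29 ≤ -8.5); passes unchanged; output -29 dBFS.

-29 dBFS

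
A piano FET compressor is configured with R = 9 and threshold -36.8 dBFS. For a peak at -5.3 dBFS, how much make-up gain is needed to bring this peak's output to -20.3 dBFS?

13 dB

The peak compresses to -36.8 + 31.5/9 = -33.3 dBFS.
To reach -20.3 dBFS requires -20.3 − (-33.3) = 13 dB of make-up.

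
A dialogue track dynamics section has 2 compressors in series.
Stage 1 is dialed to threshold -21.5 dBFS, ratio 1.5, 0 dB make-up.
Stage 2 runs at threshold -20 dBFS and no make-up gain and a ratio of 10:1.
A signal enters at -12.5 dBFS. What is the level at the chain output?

-19.55 dBFS

Stage 1: overshoot 9 dB → 9/1.5 = 6 dB → -15.5 dBFS.
Stage 2: 4.5 dB above -20 dBFS, reduced 10:1 to 0.45 dB above → -19.55 dBFS.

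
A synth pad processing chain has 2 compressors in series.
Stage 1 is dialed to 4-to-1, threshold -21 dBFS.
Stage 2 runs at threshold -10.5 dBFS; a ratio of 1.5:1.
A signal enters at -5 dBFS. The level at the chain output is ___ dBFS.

-17 dBFS

Stage 1: overshoot 16 dB → 16/4 = 4 dB → -17 dBFS.
Stage 2: below threshold (-17 ≤ -10.5); passes unchanged; output -17 dBFS.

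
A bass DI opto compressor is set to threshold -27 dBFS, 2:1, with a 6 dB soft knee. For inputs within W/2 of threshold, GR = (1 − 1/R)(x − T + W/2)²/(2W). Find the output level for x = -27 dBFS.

-27.375 dBFS

x − T + W/2 = -27 − (-27) + 3 = 3.
GR = (1 − 1/2) × 3² / 12 = 0.5 × 9 / 12 = 0.375 dB.
Output = -27 − 0.375 = -27.375 dBFS.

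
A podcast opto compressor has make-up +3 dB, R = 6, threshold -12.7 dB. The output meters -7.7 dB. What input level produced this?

-0.7 dB

Remove make-up: -7.7 − 3 = -10.7 dB.
That's 2 dB above the -12.7 dB threshold.
Undo the ratio: input overshoot = 2 × 6 = 12 dB, giving input = -0.7 dB.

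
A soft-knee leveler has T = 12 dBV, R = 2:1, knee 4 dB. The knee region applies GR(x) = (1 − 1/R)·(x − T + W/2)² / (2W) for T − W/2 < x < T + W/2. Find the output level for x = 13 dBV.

x − T + W/2 = 13 − 12 + 2 = 3.
GR = (1 − 1/2) × 3² / 8 = 0.5 × 9 / 8 = 0.5625 dB.
Output = 13 − 0.5625 = 12.4375 dBV.

12.4375 dBV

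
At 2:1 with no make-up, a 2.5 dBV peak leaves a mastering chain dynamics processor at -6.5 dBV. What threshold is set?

-15.5 dBV

Gain reduction = 2.5 − (-6.5) = 9 dB; output overshoot = GR / (R − 1) = 9 / 1 = 9 dB.
Threshold = output − output overshoot = -6.5 − 9 = -15.5 dBV.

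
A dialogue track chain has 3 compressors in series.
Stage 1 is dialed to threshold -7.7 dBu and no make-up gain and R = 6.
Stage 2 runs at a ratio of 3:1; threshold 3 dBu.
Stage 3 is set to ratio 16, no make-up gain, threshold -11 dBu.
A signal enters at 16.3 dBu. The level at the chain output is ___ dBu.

-10.54375 dBu

Stage 1: 16.3 dBu is 24 dB over -7.7 dBu; at 6:1 that becomes 4 dB over, giving -3.7 dBu.
Stage 2: -3.7 dBu is at or below the 3 dBu threshold — no compression; output -3.7 dBu.
Stage 3: 7.3 dB above -11 dBu, reduced 16:1 to 0.45625 dB above → -10.54375 dBu.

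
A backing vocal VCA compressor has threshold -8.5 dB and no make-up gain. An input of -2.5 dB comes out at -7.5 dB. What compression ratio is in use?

Input overshoot = -2.5 − (-8.5) = 6 dB; output overshoot = -7.5 − (-8.5) = 1 dB.
Ratio = 6 / 1 = 6.

6:1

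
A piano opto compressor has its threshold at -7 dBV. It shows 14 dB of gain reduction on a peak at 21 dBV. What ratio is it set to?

2:1

Input overshoot = 21 − (-7) = 28 dB.
Output overshoot = 28 − 14 = 14 dB.
Ratio = input overshoot / output overshoot = 28 / 14 = 2.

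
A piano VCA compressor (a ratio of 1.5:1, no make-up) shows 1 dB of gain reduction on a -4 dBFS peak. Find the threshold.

Let T be the threshold. Output overshoot = (input overshoot)/R, so -5 − T = (-4 − T)/1.5.
1.5·(-5 − T) = -4 − T → 0.5·T = -7.5 − (-4) = -3.5.
T = -3.5/0.5 = -7 dBFS.

-7 dBFS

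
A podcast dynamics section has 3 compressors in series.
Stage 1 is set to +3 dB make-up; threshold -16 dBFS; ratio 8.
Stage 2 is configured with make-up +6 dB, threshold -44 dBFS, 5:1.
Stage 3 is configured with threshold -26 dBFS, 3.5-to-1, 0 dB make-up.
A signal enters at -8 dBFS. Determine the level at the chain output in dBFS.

Stage 1: overshoot 8 dB → 8/8 = 1 dB → -15 dBFS; +3 dB make-up → -12 dBFS.
Stage 2: -12 dBFS is 32 dB over -44 dBFS; at 5:1 that becomes 6.4 dB over, giving -37.6 dBFS; +6 dB make-up → -31.6 dBFS.
Stage 3: below threshold (-31.6 ≤ -26); passes unchanged; output -31.6 dBFS.

-31.6 dBFS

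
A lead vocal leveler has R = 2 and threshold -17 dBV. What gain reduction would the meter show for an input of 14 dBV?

15.5 dB

Overshoot = 14 − (-17) = 31 dB.
A 2:1 ratio leaves 15.5 dB of that excess.
So the signal is attenuated by 31 − 15.5 = 15.5 dB.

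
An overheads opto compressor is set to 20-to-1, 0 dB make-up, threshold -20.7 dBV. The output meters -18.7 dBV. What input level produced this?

19.3 dBV

Post-compression overshoot = -18.7 − (-20.7) = 2 dB.
Input overshoot = R × output overshoot = 40 dB → input = -20.7 + 40 = 19.3 dBV.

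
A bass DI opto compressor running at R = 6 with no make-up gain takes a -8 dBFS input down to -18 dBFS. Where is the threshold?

-20 dBFS

Let T be the threshold. Output overshoot = (input overshoot)/R, so -18 − T = (-8 − T)/6.
6·(-18 − T) = -8 − T → 5·T = -108 − (-8) = -100.
T = -100/5 = -20 dBFS.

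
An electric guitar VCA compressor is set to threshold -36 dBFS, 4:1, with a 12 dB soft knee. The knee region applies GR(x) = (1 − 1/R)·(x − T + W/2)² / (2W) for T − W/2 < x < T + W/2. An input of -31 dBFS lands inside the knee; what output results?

x − T + W/2 = -31 − (-36) + 6 = 11.
GR = (1 − 1/4) × 11² / 24 = 0.75 × 121 / 24 = 3.78125 dB.
Output = -31 − 3.78125 = -34.78125 dBFS.

-34.78125 dBFS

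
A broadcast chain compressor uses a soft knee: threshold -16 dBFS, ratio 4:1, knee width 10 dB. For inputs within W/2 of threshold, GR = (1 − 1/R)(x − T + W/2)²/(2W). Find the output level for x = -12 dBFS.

-15.0375 dBFS

x − T + W/2 = -12 − (-16) + 5 = 9.
GR = (1 − 1/4) × 9² / 20 = 0.75 × 81 / 20 = 3.0375 dB.
Output = -12 − 3.0375 = -15.0375 dBFS.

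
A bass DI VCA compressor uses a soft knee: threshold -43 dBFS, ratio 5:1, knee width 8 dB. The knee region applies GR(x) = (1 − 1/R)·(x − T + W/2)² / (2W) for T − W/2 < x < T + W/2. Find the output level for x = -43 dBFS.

-43.8 dBFS

x − T + W/2 = -43 − (-43) + 4 = 4.
GR = (1 − 1/5) × 4² / 16 = 0.8 × 16 / 16 = 0.8 dB.
Output = -43 − 0.8 = -43.8 dBFS.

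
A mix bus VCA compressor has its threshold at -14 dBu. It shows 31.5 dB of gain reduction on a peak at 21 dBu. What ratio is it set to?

Input overshoot = 21 − (-14) = 35 dB.
Output overshoot = 35 − 31.5 = 3.5 dB.
Ratio = input overshoot / output overshoot = 35 / 3.5 = 10.

10:1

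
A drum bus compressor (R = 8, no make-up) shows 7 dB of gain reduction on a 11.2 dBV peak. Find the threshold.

Gain reduction = 11.2 − 4.2 = 7 dB; output overshoot = GR / (R − 1) = 7 / 7 = 1 dB.
Threshold = output − output overshoot = 4.2 − 1 = 3.2 dBV.

3.2 dBV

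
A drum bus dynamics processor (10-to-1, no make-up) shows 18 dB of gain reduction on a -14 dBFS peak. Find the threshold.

-34 dBFS

Input is 20 dB above T (since output overshoot × R = input overshoot: (-32 − T)·10 = -14 − T gives T = -34 dBFS).
Check: -34 + (-14 − (-34))/10 = -34 + 2 = -32 dBFS. ✓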